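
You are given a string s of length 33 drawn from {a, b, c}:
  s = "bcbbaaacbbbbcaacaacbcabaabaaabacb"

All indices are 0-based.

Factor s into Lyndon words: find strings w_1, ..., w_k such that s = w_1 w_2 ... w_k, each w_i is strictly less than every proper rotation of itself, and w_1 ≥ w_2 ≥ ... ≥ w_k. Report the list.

["bc", "b", "b", "aaacbbbbcaacaacbcabaab", "aaabacb"]

emit factor 1: 'bc' (i=0, period=2)
emit factor 2: 'b' (i=2, period=1)
emit factor 3: 'b' (i=3, period=1)
emit factor 4: 'aaacbbbbcaacaacbcabaab' (i=4, period=22)
emit factor 5: 'aaabacb' (i=26, period=7)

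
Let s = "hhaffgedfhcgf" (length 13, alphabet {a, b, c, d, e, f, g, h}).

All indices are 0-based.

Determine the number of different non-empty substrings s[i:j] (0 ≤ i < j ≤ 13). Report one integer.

rank | idx | suffix
   0 |   2 | affgedfhcgf
   1 |  10 | cgf
   2 |   7 | dfhcgf
   3 |   6 | edfhcgf
   4 |  12 | f
   5 |   3 | ffgedfhcgf
   6 |   4 | fgedfhcgf
   7 |   8 | fhcgf
   8 |   5 | gedfhcgf
   9 |  11 | gf
  10 |   1 | haffgedfhcgf
  11 |   9 | hcgf
  12 |   0 | hhaffgedfhcgf

SA = [2, 10, 7, 6, 12, 3, 4, 8, 5, 11, 1, 9, 0]
rank  pair      lcp
   1  s[2:],s[10:]  0  ''
   2  s[10:],s[7:]  0  ''
   3  s[7:],s[6:]  0  ''
   4  s[6:],s[12:]  0  ''
   5  s[12:],s[3:]  1  'f'
   6  s[3:],s[4:]  1  'f'
   7  s[4:],s[8:]  1  'f'
   8  s[8:],s[5:]  0  ''
   9  s[5:],s[11:]  1  'g'
  10  s[11:],s[1:]  0  ''
  11  s[1:],s[9:]  1  'h'
  12  s[9:],s[0:]  1  'h'

n(n+1)/2 = 13·14/2 = 91
Σ LCP = 0 + 0 + 0 + 0 + 0 + 1 + 1 + 1 + 0 + 1 + 0 + 1 + 1 = 6
distinct = 91 − 6 = 85

85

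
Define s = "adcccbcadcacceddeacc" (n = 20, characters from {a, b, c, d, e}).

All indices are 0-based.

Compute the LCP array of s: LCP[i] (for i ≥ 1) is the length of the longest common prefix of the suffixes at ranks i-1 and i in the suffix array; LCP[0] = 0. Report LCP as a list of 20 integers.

[0, 3, 1, 3, 0, 0, 1, 2, 1, 1, 2, 2, 2, 1, 0, 2, 1, 1, 0, 1]

sorted suffixes:
  #0 SA[0]=17  'acc'
  #1 SA[1]=10  'acceddeacc'
  #2 SA[2]=7  'adcacceddeacc'
  #3 SA[3]=0  'adcccbcadcacceddeacc'
  #4 SA[4]=5  'bcadcacceddeacc'
  #5 SA[5]=19  'c'
  #6 SA[6]=9  'cacceddeacc'
  #7 SA[7]=6  'cadcacceddeacc'
  #8 SA[8]=4  'cbcadcacceddeacc'
  #9 SA[9]=18  'cc'
  #10 SA[10]=3  'ccbcadcacceddeacc'
  #11 SA[11]=2  'cccbcadcacceddeacc'
  #12 SA[12]=11  'cceddeacc'
  #13 SA[13]=12  'ceddeacc'
  #14 SA[14]=8  'dcacceddeacc'
  #15 SA[15]=1  'dcccbcadcacceddeacc'
  #16 SA[16]=14  'ddeacc'
  #17 SA[17]=15  'deacc'
  #18 SA[18]=16  'eacc'
  #19 SA[19]=13  'eddeacc'

SA = [17, 10, 7, 0, 5, 19, 9, 6, 4, 18, 3, 2, 11, 12, 8, 1, 14, 15, 16, 13]
[i] adj suffixes → lcp
  [1] 17/10 → 3 ('acc')
  [2] 10/7 → 1 ('a')
  [3] 7/0 → 3 ('adc')
  [4] 0/5 → 0 ('')
  [5] 5/19 → 0 ('')
  [6] 19/9 → 1 ('c')
  [7] 9/6 → 2 ('ca')
  [8] 6/4 → 1 ('c')
  [9] 4/18 → 1 ('c')
  [10] 18/3 → 2 ('cc')
  [11] 3/2 → 2 ('cc')
  [12] 2/11 → 2 ('cc')
  [13] 11/12 → 1 ('c')
  [14] 12/8 → 0 ('')
  [15] 8/1 → 2 ('dc')
  [16] 1/14 → 1 ('d')
  [17] 14/15 → 1 ('d')
  [18] 15/16 → 0 ('')
  [19] 16/13 → 1 ('e')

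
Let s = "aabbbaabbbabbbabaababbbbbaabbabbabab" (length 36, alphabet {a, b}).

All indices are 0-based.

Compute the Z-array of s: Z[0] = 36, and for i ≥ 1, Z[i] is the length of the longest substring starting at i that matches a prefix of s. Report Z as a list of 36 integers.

Z[0]=36
i=1: outside box; Z[1]=1 extend→box=[1,2)
i=2: outside box; Z[2]=0
i=3: outside box; Z[3]=0
i=4: outside box; Z[4]=0
i=5: outside box; Z[5]=6 extend→box=[5,11)
i=6: min(r-i=5, Z[1]=1)=1; Z[6]=1
i=7: min(r-i=4, Z[2]=0)=0; Z[7]=0
i=8: min(r-i=3, Z[3]=0)=0; Z[8]=0
i=9: min(r-i=2, Z[4]=0)=0; Z[9]=0
i=10: min(r-i=1, Z[5]=6)=1; Z[10]=1
i=11: outside box; Z[11]=0
i=12: outside box; Z[12]=0
i=13: outside box; Z[13]=0
i=14: outside box; Z[14]=1 extend→box=[14,15)
i=15: outside box; Z[15]=0
i=16: outside box; Z[16]=3 extend→box=[16,19)
i=17: min(r-i=2, Z[1]=1)=1; Z[17]=1
i=18: min(r-i=1, Z[2]=0)=0; Z[18]=0
i=19: outside box; Z[19]=1 extend→box=[19,20)
i=20: outside box; Z[20]=0
i=21: outside box; Z[21]=0
i=22: outside box; Z[22]=0
i=23: outside box; Z[23]=0
i=24: outside box; Z[24]=0
i=25: outside box; Z[25]=4 extend→box=[25,29)
i=26: min(r-i=3, Z[1]=1)=1; Z[26]=1
i=27: min(r-i=2, Z[2]=0)=0; Z[27]=0
i=28: min(r-i=1, Z[3]=0)=0; Z[28]=0
i=29: outside box; Z[29]=1 extend→box=[29,30)
i=30: outside box; Z[30]=0
i=31: outside box; Z[31]=0
i=32: outside box; Z[32]=1 extend→box=[32,33)
i=33: outside box; Z[33]=0
i=34: outside box; Z[34]=1 extend→box=[34,35)
i=35: outside box; Z[35]=0

[36, 1, 0, 0, 0, 6, 1, 0, 0, 0, 1, 0, 0, 0, 1, 0, 3, 1, 0, 1, 0, 0, 0, 0, 0, 4, 1, 0, 0, 1, 0, 0, 1, 0, 1, 0]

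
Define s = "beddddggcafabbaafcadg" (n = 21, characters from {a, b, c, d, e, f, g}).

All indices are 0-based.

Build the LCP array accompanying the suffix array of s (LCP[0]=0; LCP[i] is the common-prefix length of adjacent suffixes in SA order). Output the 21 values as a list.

rank | idx | suffix
   0 |  14 | aafcadg
   1 |  11 | abbaafcadg
   2 |  18 | adg
   3 |   9 | afabbaafcadg
   4 |  15 | afcadg
   5 |  13 | baafcadg
   6 |  12 | bbaafcadg
   7 |   0 | beddddggcafabbaafcadg
   8 |  17 | cadg
   9 |   8 | cafabbaafcadg
  10 |   2 | ddddggcafabbaafcadg
  11 |   3 | dddggcafabbaafcadg
  12 |   4 | ddggcafabbaafcadg
  13 |  19 | dg
  14 |   5 | dggcafabbaafcadg
  15 |   1 | eddddggcafabbaafcadg
  16 |  10 | fabbaafcadg
  17 |  16 | fcadg
  18 |  20 | g
  19 |   7 | gcafabbaafcadg
  20 |   6 | ggcafabbaafcadg

SA = [14, 11, 18, 9, 15, 13, 12, 0, 17, 8, 2, 3, 4, 19, 5, 1, 10, 16, 20, 7, 6]
[i] adj suffixes → lcp
  [1] 14/11 → 1 ('a')
  [2] 11/18 → 1 ('a')
  [3] 18/9 → 1 ('a')
  [4] 9/15 → 2 ('af')
  [5] 15/13 → 0 ('')
  [6] 13/12 → 1 ('b')
  [7] 12/0 → 1 ('b')
  [8] 0/17 → 0 ('')
  [9] 17/8 → 2 ('ca')
  [10] 8/2 → 0 ('')
  [11] 2/3 → 3 ('ddd')
  [12] 3/4 → 2 ('dd')
  [13] 4/19 → 1 ('d')
  [14] 19/5 → 2 ('dg')
  [15] 5/1 → 0 ('')
  [16] 1/10 → 0 ('')
  [17] 10/16 → 1 ('f')
  [18] 16/20 → 0 ('')
  [19] 20/7 → 1 ('g')
  [20] 7/6 → 1 ('g')

[0, 1, 1, 1, 2, 0, 1, 1, 0, 2, 0, 3, 2, 1, 2, 0, 0, 1, 0, 1, 1]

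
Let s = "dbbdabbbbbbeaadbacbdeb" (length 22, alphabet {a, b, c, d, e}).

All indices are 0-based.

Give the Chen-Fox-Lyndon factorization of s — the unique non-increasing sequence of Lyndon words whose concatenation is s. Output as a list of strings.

emit factor 1: 'd' (i=0, period=1)
emit factor 2: 'bbd' (i=1, period=3)
emit factor 3: 'abbbbbbe' (i=4, period=8)
emit factor 4: 'aadbacbdeb' (i=12, period=10)

["d", "bbd", "abbbbbbe", "aadbacbdeb"]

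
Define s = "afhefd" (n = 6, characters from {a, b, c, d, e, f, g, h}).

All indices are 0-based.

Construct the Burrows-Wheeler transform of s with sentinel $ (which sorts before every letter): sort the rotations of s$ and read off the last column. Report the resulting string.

d$fheaf

rank  rotation last
    0  $afhefd  d
    1  afhefd$  $
    2  d$afhef  f
    3  efd$afh  h
    4  fd$afhe  e
    5  fhefd$a  a
    6  hefd$af  f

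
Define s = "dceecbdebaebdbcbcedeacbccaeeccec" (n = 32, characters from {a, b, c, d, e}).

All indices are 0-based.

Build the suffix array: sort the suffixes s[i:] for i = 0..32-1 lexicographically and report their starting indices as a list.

sorted suffixes:
  #0 SA[0]=20  'acbccaeeccec'
  #1 SA[1]=9  'aebdbcbcedeacbccaeeccec'
  #2 SA[2]=25  'aeeccec'
  #3 SA[3]=8  'baebdbcbcedeacbccaeeccec'
  #4 SA[4]=13  'bcbcedeacbccaeeccec'
  #5 SA[5]=22  'bccaeeccec'
  #6 SA[6]=15  'bcedeacbccaeeccec'
  #7 SA[7]=11  'bdbcbcedeacbccaeeccec'
  #8 SA[8]=5  'bdebaebdbcbcedeacbccaeeccec'
  #9 SA[9]=31  'c'
  #10 SA[10]=24  'caeeccec'
  #11 SA[11]=21  'cbccaeeccec'
  #12 SA[12]=14  'cbcedeacbccaeeccec'
  #13 SA[13]=4  'cbdebaebdbcbcedeacbccaeeccec'
  #14 SA[14]=23  'ccaeeccec'
  #15 SA[15]=28  'ccec'
  #16 SA[16]=29  'cec'
  #17 SA[17]=16  'cedeacbccaeeccec'
  #18 SA[18]=1  'ceecbdebaebdbcbcedeacbccaeeccec'
  #19 SA[19]=12  'dbcbcedeacbccaeeccec'
  #20 SA[20]=0  'dceecbdebaebdbcbcedeacbccaeeccec'
  #21 SA[21]=18  'deacbccaeeccec'
  #22 SA[22]=6  'debaebdbcbcedeacbccaeeccec'
  #23 SA[23]=19  'eacbccaeeccec'
  #24 SA[24]=7  'ebaebdbcbcedeacbccaeeccec'
  #25 SA[25]=10  'ebdbcbcedeacbccaeeccec'
  #26 SA[26]=30  'ec'
  #27 SA[27]=3  'ecbdebaebdbcbcedeacbccaeeccec'
  #28 SA[28]=27  'eccec'
  #29 SA[29]=17  'edeacbccaeeccec'
  #30 SA[30]=2  'eecbdebaebdbcbcedeacbccaeeccec'
  #31 SA[31]=26  'eeccec'

[20, 9, 25, 8, 13, 22, 15, 11, 5, 31, 24, 21, 14, 4, 23, 28, 29, 16, 1, 12, 0, 18, 6, 19, 7, 10, 30, 3, 27, 17, 2, 26]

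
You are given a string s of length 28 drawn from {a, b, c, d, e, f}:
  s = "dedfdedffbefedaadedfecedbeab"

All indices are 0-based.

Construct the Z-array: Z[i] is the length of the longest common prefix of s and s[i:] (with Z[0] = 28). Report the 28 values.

[28, 0, 1, 0, 4, 0, 1, 0, 0, 0, 0, 0, 0, 1, 0, 0, 4, 0, 1, 0, 0, 0, 0, 1, 0, 0, 0, 0]

Z[0]=28
i=1: fresh scan; Z[1]=0
i=2: fresh scan; Z[2]=1 grow→box=[2,3)
i=3: fresh scan; Z[3]=0
i=4: fresh scan; Z[4]=4 grow→box=[4,8)
i=5: min(r-i=3, Z[1]=0)=0; Z[5]=0
i=6: min(r-i=2, Z[2]=1)=1; Z[6]=1
i=7: min(r-i=1, Z[3]=0)=0; Z[7]=0
i=8: fresh scan; Z[8]=0
i=9: fresh scan; Z[9]=0
i=10: fresh scan; Z[10]=0
i=11: fresh scan; Z[11]=0
i=12: fresh scan; Z[12]=0
i=13: fresh scan; Z[13]=1 grow→box=[13,14)
i=14: fresh scan; Z[14]=0
i=15: fresh scan; Z[15]=0
i=16: fresh scan; Z[16]=4 grow→box=[16,20)
i=17: min(r-i=3, Z[1]=0)=0; Z[17]=0
i=18: min(r-i=2, Z[2]=1)=1; Z[18]=1
i=19: min(r-i=1, Z[3]=0)=0; Z[19]=0
i=20: fresh scan; Z[20]=0
i=21: fresh scan; Z[21]=0
i=22: fresh scan; Z[22]=0
i=23: fresh scan; Z[23]=1 grow→box=[23,24)
i=24: fresh scan; Z[24]=0
i=25: fresh scan; Z[25]=0
i=26: fresh scan; Z[26]=0
i=27: fresh scan; Z[27]=0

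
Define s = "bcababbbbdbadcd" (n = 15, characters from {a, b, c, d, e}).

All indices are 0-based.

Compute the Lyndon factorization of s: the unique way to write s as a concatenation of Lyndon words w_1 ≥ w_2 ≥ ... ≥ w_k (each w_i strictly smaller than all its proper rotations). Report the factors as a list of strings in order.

emit factor 1: 'bc' (i=0, period=2)
emit factor 2: 'ababbbbdbadcd' (i=2, period=13)

["bc", "ababbbbdbadcd"]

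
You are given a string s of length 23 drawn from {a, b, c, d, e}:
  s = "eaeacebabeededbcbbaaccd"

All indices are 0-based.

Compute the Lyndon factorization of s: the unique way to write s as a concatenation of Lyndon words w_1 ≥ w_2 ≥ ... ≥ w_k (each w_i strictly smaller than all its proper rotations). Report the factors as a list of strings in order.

["e", "ae", "aceb", "abeededbcbb", "aaccd"]

emit factor 1: 'e' (i=0, period=1)
emit factor 2: 'ae' (i=1, period=2)
emit factor 3: 'aceb' (i=3, period=4)
emit factor 4: 'abeededbcbb' (i=7, period=11)
emit factor 5: 'aaccd' (i=18, period=5)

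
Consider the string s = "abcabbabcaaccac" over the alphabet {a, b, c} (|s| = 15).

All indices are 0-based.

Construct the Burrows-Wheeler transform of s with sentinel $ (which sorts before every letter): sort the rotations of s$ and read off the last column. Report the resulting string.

rank  rotation          last
    0  $abcabbabcaaccac  c
    1  aaccac$abcabbabc  c
    2  abbabcaaccac$abc  c
    3  abcaaccac$abcabb  b
    4  abcabbabcaaccac$  $
    5  ac$abcabbabcaacc  c
    6  accac$abcabbabca  a
    7  babcaaccac$abcab  b
    8  bbabcaaccac$abca  a
    9  bcaaccac$abcabba  a
   10  bcabbabcaaccac$a  a
   11  c$abcabbabcaacca  a
   12  caaccac$abcabbab  b
   13  cabbabcaaccac$ab  b
   14  cac$abcabbabcaac  c
   15  ccac$abcabbabcaa  a

cccb$cabaaaabbca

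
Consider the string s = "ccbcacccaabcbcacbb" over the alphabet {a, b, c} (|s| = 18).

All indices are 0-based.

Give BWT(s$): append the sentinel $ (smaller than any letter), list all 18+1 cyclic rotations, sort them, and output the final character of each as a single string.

bcaccbcccacbbabcc$a

rank  rotation             last
    0  $ccbcacccaabcbcacbb  b
    1  aabcbcacbb$ccbcaccc  c
    2  abcbcacbb$ccbcaccca  a
    3  acbb$ccbcacccaabcbc  c
    4  acccaabcbcacbb$ccbc  c
    5  b$ccbcacccaabcbcacb  b
    6  bb$ccbcacccaabcbcac  c
    7  bcacbb$ccbcacccaabc  c
    8  bcacccaabcbcacbb$cc  c
    9  bcbcacbb$ccbcacccaa  a
   10  caabcbcacbb$ccbcacc  c
   11  cacbb$ccbcacccaabcb  b
   12  cacccaabcbcacbb$ccb  b
   13  cbb$ccbcacccaabcbca  a
   14  cbcacbb$ccbcacccaab  b
   15  cbcacccaabcbcacbb$c  c
   16  ccaabcbcacbb$ccbcac  c
   17  ccbcacccaabcbcacbb$  $
   18  cccaabcbcacbb$ccbca  a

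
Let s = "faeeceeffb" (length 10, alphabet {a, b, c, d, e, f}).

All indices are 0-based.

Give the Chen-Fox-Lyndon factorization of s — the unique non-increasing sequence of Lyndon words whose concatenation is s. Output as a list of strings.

["f", "aeeceeffb"]

emit factor 1: 'f' (i=0, period=1)
emit factor 2: 'aeeceeffb' (i=1, period=9)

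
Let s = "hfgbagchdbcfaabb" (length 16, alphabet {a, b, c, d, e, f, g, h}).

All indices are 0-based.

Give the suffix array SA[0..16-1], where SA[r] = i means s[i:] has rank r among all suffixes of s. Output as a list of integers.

[12, 13, 4, 15, 3, 14, 9, 10, 6, 8, 11, 1, 2, 5, 7, 0]

sorted suffixes:
  #0 SA[0]=12  'aabb'
  #1 SA[1]=13  'abb'
  #2 SA[2]=4  'agchdbcfaabb'
  #3 SA[3]=15  'b'
  #4 SA[4]=3  'bagchdbcfaabb'
  #5 SA[5]=14  'bb'
  #6 SA[6]=9  'bcfaabb'
  #7 SA[7]=10  'cfaabb'
  #8 SA[8]=6  'chdbcfaabb'
  #9 SA[9]=8  'dbcfaabb'
  #10 SA[10]=11  'faabb'
  #11 SA[11]=1  'fgbagchdbcfaabb'
  #12 SA[12]=2  'gbagchdbcfaabb'
  #13 SA[13]=5  'gchdbcfaabb'
  #14 SA[14]=7  'hdbcfaabb'
  #15 SA[15]=0  'hfgbagchdbcfaabb'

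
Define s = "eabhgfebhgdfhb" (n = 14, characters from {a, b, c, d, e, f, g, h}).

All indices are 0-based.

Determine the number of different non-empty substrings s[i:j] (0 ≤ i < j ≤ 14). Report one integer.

rank | idx | suffix
   0 |   1 | abhgfebhgdfhb
   1 |  13 | b
   2 |   7 | bhgdfhb
   3 |   2 | bhgfebhgdfhb
   4 |  10 | dfhb
   5 |   0 | eabhgfebhgdfhb
   6 |   6 | ebhgdfhb
   7 |   5 | febhgdfhb
   8 |  11 | fhb
   9 |   9 | gdfhb
  10 |   4 | gfebhgdfhb
  11 |  12 | hb
  12 |   8 | hgdfhb
  13 |   3 | hgfebhgdfhb

SA = [1, 13, 7, 2, 10, 0, 6, 5, 11, 9, 4, 12, 8, 3]
i: (SA[i-1],SA[i]) lcp shared
  1: (1,13) 0 ''
  2: (13,7) 1 'b'
  3: (7,2) 3 'bhg'
  4: (2,10) 0 ''
  5: (10,0) 0 ''
  6: (0,6) 1 'e'
  7: (6,5) 0 ''
  8: (5,11) 1 'f'
  9: (11,9) 0 ''
  10: (9,4) 1 'g'
  11: (4,12) 0 ''
  12: (12,8) 1 'h'
  13: (8,3) 2 'hg'

n(n+1)/2 = 14·15/2 = 105
Σ LCP = 0 + 0 + 1 + 3 + 0 + 0 + 1 + 0 + 1 + 0 + 1 + 0 + 1 + 2 = 10
distinct = 105 − 10 = 95

95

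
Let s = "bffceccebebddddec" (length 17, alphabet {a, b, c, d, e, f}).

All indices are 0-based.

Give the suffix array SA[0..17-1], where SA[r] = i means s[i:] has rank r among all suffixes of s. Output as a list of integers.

sorted suffixes:
  #0 SA[0]=10  'bddddec'
  #1 SA[1]=8  'bebddddec'
  #2 SA[2]=0  'bffceccebebddddec'
  #3 SA[3]=16  'c'
  #4 SA[4]=5  'ccebebddddec'
  #5 SA[5]=6  'cebebddddec'
  #6 SA[6]=3  'ceccebebddddec'
  #7 SA[7]=11  'ddddec'
  #8 SA[8]=12  'dddec'
  #9 SA[9]=13  'ddec'
  #10 SA[10]=14  'dec'
  #11 SA[11]=9  'ebddddec'
  #12 SA[12]=7  'ebebddddec'
  #13 SA[13]=15  'ec'
  #14 SA[14]=4  'eccebebddddec'
  #15 SA[15]=2  'fceccebebddddec'
  #16 SA[16]=1  'ffceccebebddddec'

[10, 8, 0, 16, 5, 6, 3, 11, 12, 13, 14, 9, 7, 15, 4, 2, 1]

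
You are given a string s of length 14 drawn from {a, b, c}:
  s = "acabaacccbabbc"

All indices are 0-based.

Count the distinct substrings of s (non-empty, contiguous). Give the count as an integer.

sorted suffixes:
  #0 SA[0]=4  'aacccbabbc'
  #1 SA[1]=2  'abaacccbabbc'
  #2 SA[2]=10  'abbc'
  #3 SA[3]=0  'acabaacccbabbc'
  #4 SA[4]=5  'acccbabbc'
  #5 SA[5]=3  'baacccbabbc'
  #6 SA[6]=9  'babbc'
  #7 SA[7]=11  'bbc'
  #8 SA[8]=12  'bc'
  #9 SA[9]=13  'c'
  #10 SA[10]=1  'cabaacccbabbc'
  #11 SA[11]=8  'cbabbc'
  #12 SA[12]=7  'ccbabbc'
  #13 SA[13]=6  'cccbabbc'

SA = [4, 2, 10, 0, 5, 3, 9, 11, 12, 13, 1, 8, 7, 6]
[i] adj suffixes → lcp
  [1] 4/2 → 1 ('a')
  [2] 2/10 → 2 ('ab')
  [3] 10/0 → 1 ('a')
  [4] 0/5 → 2 ('ac')
  [5] 5/3 → 0 ('')
  [6] 3/9 → 2 ('ba')
  [7] 9/11 → 1 ('b')
  [8] 11/12 → 1 ('b')
  [9] 12/13 → 0 ('')
  [10] 13/1 → 1 ('c')
  [11] 1/8 → 1 ('c')
  [12] 8/7 → 1 ('c')
  [13] 7/6 → 2 ('cc')

n(n+1)/2 = 14·15/2 = 105
Σ LCP = 0 + 1 + 2 + 1 + 2 + 0 + 2 + 1 + 1 + 0 + 1 + 1 + 1 + 2 = 15
distinct = 105 − 15 = 90

90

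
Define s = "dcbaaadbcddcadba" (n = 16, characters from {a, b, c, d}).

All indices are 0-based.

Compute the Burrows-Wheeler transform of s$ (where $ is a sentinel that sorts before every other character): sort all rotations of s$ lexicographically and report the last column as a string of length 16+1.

abbacadcdddbaad$c

rank  rotation           last
    0  $dcbaaadbcddcadba  a
    1  a$dcbaaadbcddcadb  b
    2  aaadbcddcadba$dcb  b
    3  aadbcddcadba$dcba  a
    4  adba$dcbaaadbcddc  c
    5  adbcddcadba$dcbaa  a
    6  ba$dcbaaadbcddcad  d
    7  baaadbcddcadba$dc  c
    8  bcddcadba$dcbaaad  d
    9  cadba$dcbaaadbcdd  d
   10  cbaaadbcddcadba$d  d
   11  cddcadba$dcbaaadb  b
   12  dba$dcbaaadbcddca  a
   13  dbcddcadba$dcbaaa  a
   14  dcadba$dcbaaadbcd  d
   15  dcbaaadbcddcadba$  $
   16  ddcadba$dcbaaadbc  c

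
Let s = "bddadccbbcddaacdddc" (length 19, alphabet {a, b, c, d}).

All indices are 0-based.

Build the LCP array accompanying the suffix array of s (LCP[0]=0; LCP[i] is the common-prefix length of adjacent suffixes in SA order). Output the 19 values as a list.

sorted suffixes:
  #0 SA[0]=12  'aacdddc'
  #1 SA[1]=13  'acdddc'
  #2 SA[2]=3  'adccbbcddaacdddc'
  #3 SA[3]=7  'bbcddaacdddc'
  #4 SA[4]=8  'bcddaacdddc'
  #5 SA[5]=0  'bddadccbbcddaacdddc'
  #6 SA[6]=18  'c'
  #7 SA[7]=6  'cbbcddaacdddc'
  #8 SA[8]=5  'ccbbcddaacdddc'
  #9 SA[9]=9  'cddaacdddc'
  #10 SA[10]=14  'cdddc'
  #11 SA[11]=11  'daacdddc'
  #12 SA[12]=2  'dadccbbcddaacdddc'
  #13 SA[13]=17  'dc'
  #14 SA[14]=4  'dccbbcddaacdddc'
  #15 SA[15]=10  'ddaacdddc'
  #16 SA[16]=1  'ddadccbbcddaacdddc'
  #17 SA[17]=16  'ddc'
  #18 SA[18]=15  'dddc'

SA = [12, 13, 3, 7, 8, 0, 18, 6, 5, 9, 14, 11, 2, 17, 4, 10, 1, 16, 15]
rank  pair      lcp
   1  s[12:],s[13:]  1  'a'
   2  s[13:],s[3:]  1  'a'
   3  s[3:],s[7:]  0  ''
   4  s[7:],s[8:]  1  'b'
   5  s[8:],s[0:]  1  'b'
   6  s[0:],s[18:]  0  ''
   7  s[18:],s[6:]  1  'c'
   8  s[6:],s[5:]  1  'c'
   9  s[5:],s[9:]  1  'c'
  10  s[9:],s[14:]  3  'cdd'
  11  s[14:],s[11:]  0  ''
  12  s[11:],s[2:]  2  'da'
  13  s[2:],s[17:]  1  'd'
  14  s[17:],s[4:]  2  'dc'
  15  s[4:],s[10:]  1  'd'
  16  s[10:],s[1:]  3  'dda'
  17  s[1:],s[16:]  2  'dd'
  18  s[16:],s[15:]  2  'dd'

[0, 1, 1, 0, 1, 1, 0, 1, 1, 1, 3, 0, 2, 1, 2, 1, 3, 2, 2]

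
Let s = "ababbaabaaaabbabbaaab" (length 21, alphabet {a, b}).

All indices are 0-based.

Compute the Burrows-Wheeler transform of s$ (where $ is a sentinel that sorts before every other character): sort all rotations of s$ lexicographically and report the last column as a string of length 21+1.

bbbaabaaa$bbaaabbbaaaa

rank  rotation                last
    0  $ababbaabaaaabbabbaaab  b
    1  aaaabbabbaaab$ababbaab  b
    2  aaab$ababbaabaaaabbabb  b
    3  aaabbabbaaab$ababbaaba  a
    4  aab$ababbaabaaaabbabba  a
    5  aabaaaabbabbaaab$ababb  b
    6  aabbabbaaab$ababbaabaa  a
    7  ab$ababbaabaaaabbabbaa  a
    8  abaaaabbabbaaab$ababba  a
    9  ababbaabaaaabbabbaaab$  $
   10  abbaaab$ababbaabaaaabb  b
   11  abbaabaaaabbabbaaab$ab  b
   12  abbabbaaab$ababbaabaaa  a
   13  b$ababbaabaaaabbabbaaa  a
   14  baaaabbabbaaab$ababbaa  a
   15  baaab$ababbaabaaaabbab  b
   16  baabaaaabbabbaaab$abab  b
   17  babbaaab$ababbaabaaaab  b
   18  babbaabaaaabbabbaaab$a  a
   19  bbaaab$ababbaabaaaabba  a
   20  bbaabaaaabbabbaaab$aba  a
   21  bbabbaaab$ababbaabaaaa  a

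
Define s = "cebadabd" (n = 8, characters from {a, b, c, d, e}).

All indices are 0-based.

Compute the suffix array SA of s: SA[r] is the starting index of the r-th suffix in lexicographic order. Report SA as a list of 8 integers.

[5, 3, 2, 6, 0, 7, 4, 1]

rank→(start, suffix):
  0 → (5, 'abd')
  1 → (3, 'adabd')
  2 → (2, 'badabd')
  3 → (6, 'bd')
  4 → (0, 'cebadabd')
  5 → (7, 'd')
  6 → (4, 'dabd')
  7 → (1, 'ebadabd')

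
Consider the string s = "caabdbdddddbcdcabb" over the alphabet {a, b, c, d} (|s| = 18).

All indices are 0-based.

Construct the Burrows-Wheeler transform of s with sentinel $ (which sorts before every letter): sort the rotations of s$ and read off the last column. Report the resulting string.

bccabadad$dbdbcdddb

rank  rotation             last
    0  $caabdbdddddbcdcabb  b
    1  aabdbdddddbcdcabb$c  c
    2  abb$caabdbdddddbcdc  c
    3  abdbdddddbcdcabb$ca  a
    4  b$caabdbdddddbcdcab  b
    5  bb$caabdbdddddbcdca  a
    6  bcdcabb$caabdbddddd  d
    7  bdbdddddbcdcabb$caa  a
    8  bdddddbcdcabb$caabd  d
    9  caabdbdddddbcdcabb$  $
   10  cabb$caabdbdddddbcd  d
   11  cdcabb$caabdbdddddb  b
   12  dbcdcabb$caabdbdddd  d
   13  dbdddddbcdcabb$caab  b
   14  dcabb$caabdbdddddbc  c
   15  ddbcdcabb$caabdbddd  d
   16  dddbcdcabb$caabdbdd  d
   17  ddddbcdcabb$caabdbd  d
   18  dddddbcdcabb$caabdb  b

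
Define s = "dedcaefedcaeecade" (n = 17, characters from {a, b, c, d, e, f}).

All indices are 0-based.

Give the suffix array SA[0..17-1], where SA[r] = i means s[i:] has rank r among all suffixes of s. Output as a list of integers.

rank→(start, suffix):
  0 → (14, 'ade')
  1 → (10, 'aeecade')
  2 → (4, 'aefedcaeecade')
  3 → (13, 'cade')
  4 → (9, 'caeecade')
  5 → (3, 'caefedcaeecade')
  6 → (8, 'dcaeecade')
  7 → (2, 'dcaefedcaeecade')
  8 → (15, 'de')
  9 → (0, 'dedcaefedcaeecade')
  10 → (16, 'e')
  11 → (12, 'ecade')
  12 → (7, 'edcaeecade')
  13 → (1, 'edcaefedcaeecade')
  14 → (11, 'eecade')
  15 → (5, 'efedcaeecade')
  16 → (6, 'fedcaeecade')

[14, 10, 4, 13, 9, 3, 8, 2, 15, 0, 16, 12, 7, 1, 11, 5, 6]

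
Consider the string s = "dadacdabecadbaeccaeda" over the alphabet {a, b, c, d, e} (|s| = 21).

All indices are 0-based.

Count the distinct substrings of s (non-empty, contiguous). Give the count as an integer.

rank | idx | suffix
   0 |  20 | a
   1 |   6 | abecadbaeccaeda
   2 |   3 | acdabecadbaeccaeda
   3 |   1 | adacdabecadbaeccaeda
   4 |  10 | adbaeccaeda
   5 |  13 | aeccaeda
   6 |  17 | aeda
   7 |  12 | baeccaeda
   8 |   7 | becadbaeccaeda
   9 |   9 | cadbaeccaeda
  10 |  16 | caeda
  11 |  15 | ccaeda
  12 |   4 | cdabecadbaeccaeda
  13 |  19 | da
  14 |   5 | dabecadbaeccaeda
  15 |   2 | dacdabecadbaeccaeda
  16 |   0 | dadacdabecadbaeccaeda
  17 |  11 | dbaeccaeda
  18 |   8 | ecadbaeccaeda
  19 |  14 | eccaeda
  20 |  18 | eda

SA = [20, 6, 3, 1, 10, 13, 17, 12, 7, 9, 16, 15, 4, 19, 5, 2, 0, 11, 8, 14, 18]
rank  pair      lcp
   1  s[20:],s[6:]  1  'a'
   2  s[6:],s[3:]  1  'a'
   3  s[3:],s[1:]  1  'a'
   4  s[1:],s[10:]  2  'ad'
   5  s[10:],s[13:]  1  'a'
   6  s[13:],s[17:]  2  'ae'
   7  s[17:],s[12:]  0  ''
   8  s[12:],s[7:]  1  'b'
   9  s[7:],s[9:]  0  ''
  10  s[9:],s[16:]  2  'ca'
  11  s[16:],s[15:]  1  'c'
  12  s[15:],s[4:]  1  'c'
  13  s[4:],s[19:]  0  ''
  14  s[19:],s[5:]  2  'da'
  15  s[5:],s[2:]  2  'da'
  16  s[2:],s[0:]  2  'da'
  17  s[0:],s[11:]  1  'd'
  18  s[11:],s[8:]  0  ''
  19  s[8:],s[14:]  2  'ec'
  20  s[14:],s[18:]  1  'e'

n(n+1)/2 = 21·22/2 = 231
Σ LCP = 0 + 1 + 1 + 1 + 2 + 1 + 2 + 0 + 1 + 0 + 2 + 1 + 1 + 0 + 2 + 2 + 2 + 1 + 0 + 2 + 1 = 23
distinct = 231 − 23 = 208

208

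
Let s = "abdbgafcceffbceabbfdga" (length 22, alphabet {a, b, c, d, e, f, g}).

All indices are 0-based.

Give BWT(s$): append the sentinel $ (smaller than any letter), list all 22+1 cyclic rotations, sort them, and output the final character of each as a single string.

age$gafabdfbcbfccfabedb

rank  rotation                 last
    0  $abdbgafcceffbceabbfdga  a
    1  a$abdbgafcceffbceabbfdg  g
    2  abbfdga$abdbgafcceffbce  e
    3  abdbgafcceffbceabbfdga$  $
    4  afcceffbceabbfdga$abdbg  g
    5  bbfdga$abdbgafcceffbcea  a
    6  bceabbfdga$abdbgafcceff  f
    7  bdbgafcceffbceabbfdga$a  a
    8  bfdga$abdbgafcceffbceab  b
    9  bgafcceffbceabbfdga$abd  d
   10  cceffbceabbfdga$abdbgaf  f
   11  ceabbfdga$abdbgafcceffb  b
   12  ceffbceabbfdga$abdbgafc  c
   13  dbgafcceffbceabbfdga$ab  b
   14  dga$abdbgafcceffbceabbf  f
   15  eabbfdga$abdbgafcceffbc  c
   16  effbceabbfdga$abdbgafcc  c
   17  fbceabbfdga$abdbgafccef  f
   18  fcceffbceabbfdga$abdbga  a
   19  fdga$abdbgafcceffbceabb  b
   20  ffbceabbfdga$abdbgafcce  e
   21  ga$abdbgafcceffbceabbfd  d
   22  gafcceffbceabbfdga$abdb  b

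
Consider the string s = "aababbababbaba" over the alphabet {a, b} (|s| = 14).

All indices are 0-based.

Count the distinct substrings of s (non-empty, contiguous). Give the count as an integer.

62

rank | idx | suffix
   0 |  13 | a
   1 |   0 | aababbababbaba
   2 |  11 | aba
   3 |   6 | ababbaba
   4 |   1 | ababbababbaba
   5 |   8 | abbaba
   6 |   3 | abbababbaba
   7 |  12 | ba
   8 |  10 | baba
   9 |   5 | bababbaba
  10 |   7 | babbaba
  11 |   2 | babbababbaba
  12 |   9 | bbaba
  13 |   4 | bbababbaba

SA = [13, 0, 11, 6, 1, 8, 3, 12, 10, 5, 7, 2, 9, 4]
i: (SA[i-1],SA[i]) lcp shared
  1: (13,0) 1 'a'
  2: (0,11) 1 'a'
  3: (11,6) 3 'aba'
  4: (6,1) 8 'ababbaba'
  5: (1,8) 2 'ab'
  6: (8,3) 6 'abbaba'
  7: (3,12) 0 ''
  8: (12,10) 2 'ba'
  9: (10,5) 4 'baba'
  10: (5,7) 3 'bab'
  11: (7,2) 7 'babbaba'
  12: (2,9) 1 'b'
  13: (9,4) 5 'bbaba'

n(n+1)/2 = 14·15/2 = 105
Σ LCP = 0 + 1 + 1 + 3 + 8 + 2 + 6 + 0 + 2 + 4 + 3 + 7 + 1 + 5 = 43
distinct = 105 − 43 = 62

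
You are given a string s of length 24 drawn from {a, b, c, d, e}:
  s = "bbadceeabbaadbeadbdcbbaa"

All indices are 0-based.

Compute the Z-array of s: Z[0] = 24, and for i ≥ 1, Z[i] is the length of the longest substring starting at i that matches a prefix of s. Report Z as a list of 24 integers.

Z[0]=24
i=1: outside box; Z[1]=1 grow→box=[1,2)
i=2: outside box; Z[2]=0
i=3: outside box; Z[3]=0
i=4: outside box; Z[4]=0
i=5: outside box; Z[5]=0
i=6: outside box; Z[6]=0
i=7: outside box; Z[7]=0
i=8: outside box; Z[8]=3 grow→box=[8,11)
i=9: min(r-i=2, Z[1]=1)=1; Z[9]=1
i=10: min(r-i=1, Z[2]=0)=0; Z[10]=0
i=11: outside box; Z[11]=0
i=12: outside box; Z[12]=0
i=13: outside box; Z[13]=1 grow→box=[13,14)
i=14: outside box; Z[14]=0
i=15: outside box; Z[15]=0
i=16: outside box; Z[16]=0
i=17: outside box; Z[17]=1 grow→box=[17,18)
i=18: outside box; Z[18]=0
i=19: outside box; Z[19]=0
i=20: outside box; Z[20]=3 grow→box=[20,23)
i=21: min(r-i=2, Z[1]=1)=1; Z[21]=1
i=22: min(r-i=1, Z[2]=0)=0; Z[22]=0
i=23: outside box; Z[23]=0

[24, 1, 0, 0, 0, 0, 0, 0, 3, 1, 0, 0, 0, 1, 0, 0, 0, 1, 0, 0, 3, 1, 0, 0]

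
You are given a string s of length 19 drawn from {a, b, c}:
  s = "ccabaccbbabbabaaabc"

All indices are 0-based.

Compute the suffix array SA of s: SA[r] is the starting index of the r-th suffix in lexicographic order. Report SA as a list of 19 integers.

rank | idx | suffix
   0 |  14 | aaabc
   1 |  15 | aabc
   2 |  12 | abaaabc
   3 |   2 | abaccbbabbabaaabc
   4 |   9 | abbabaaabc
   5 |  16 | abc
   6 |   4 | accbbabbabaaabc
   7 |  13 | baaabc
   8 |  11 | babaaabc
   9 |   8 | babbabaaabc
  10 |   3 | baccbbabbabaaabc
  11 |  10 | bbabaaabc
  12 |   7 | bbabbabaaabc
  13 |  17 | bc
  14 |  18 | c
  15 |   1 | cabaccbbabbabaaabc
  16 |   6 | cbbabbabaaabc
  17 |   0 | ccabaccbbabbabaaabc
  18 |   5 | ccbbabbabaaabc

[14, 15, 12, 2, 9, 16, 4, 13, 11, 8, 3, 10, 7, 17, 18, 1, 6, 0, 5]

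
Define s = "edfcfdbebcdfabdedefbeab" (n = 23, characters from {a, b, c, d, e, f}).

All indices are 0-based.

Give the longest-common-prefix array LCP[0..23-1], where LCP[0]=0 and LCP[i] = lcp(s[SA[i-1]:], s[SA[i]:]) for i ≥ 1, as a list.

rank | idx | suffix
   0 |  21 | ab
   1 |  12 | abdedefbeab
   2 |  22 | b
   3 |   8 | bcdfabdedefbeab
   4 |  13 | bdedefbeab
   5 |  19 | beab
   6 |   6 | bebcdfabdedefbeab
   7 |   9 | cdfabdedefbeab
   8 |   3 | cfdbebcdfabdedefbeab
   9 |   5 | dbebcdfabdedefbeab
  10 |  14 | dedefbeab
  11 |  16 | defbeab
  12 |  10 | dfabdedefbeab
  13 |   1 | dfcfdbebcdfabdedefbeab
  14 |  20 | eab
  15 |   7 | ebcdfabdedefbeab
  16 |  15 | edefbeab
  17 |   0 | edfcfdbebcdfabdedefbeab
  18 |  17 | efbeab
  19 |  11 | fabdedefbeab
  20 |  18 | fbeab
  21 |   2 | fcfdbebcdfabdedefbeab
  22 |   4 | fdbebcdfabdedefbeab

SA = [21, 12, 22, 8, 13, 19, 6, 9, 3, 5, 14, 16, 10, 1, 20, 7, 15, 0, 17, 11, 18, 2, 4]
i: (SA[i-1],SA[i]) lcp shared
  1: (21,12) 2 'ab'
  2: (12,22) 0 ''
  3: (22,8) 1 'b'
  4: (8,13) 1 'b'
  5: (13,19) 1 'b'
  6: (19,6) 2 'be'
  7: (6,9) 0 ''
  8: (9,3) 1 'c'
  9: (3,5) 0 ''
  10: (5,14) 1 'd'
  11: (14,16) 2 'de'
  12: (16,10) 1 'd'
  13: (10,1) 2 'df'
  14: (1,20) 0 ''
  15: (20,7) 1 'e'
  16: (7,15) 1 'e'
  17: (15,0) 2 'ed'
  18: (0,17) 1 'e'
  19: (17,11) 0 ''
  20: (11,18) 1 'f'
  21: (18,2) 1 'f'
  22: (2,4) 1 'f'

[0, 2, 0, 1, 1, 1, 2, 0, 1, 0, 1, 2, 1, 2, 0, 1, 1, 2, 1, 0, 1, 1, 1]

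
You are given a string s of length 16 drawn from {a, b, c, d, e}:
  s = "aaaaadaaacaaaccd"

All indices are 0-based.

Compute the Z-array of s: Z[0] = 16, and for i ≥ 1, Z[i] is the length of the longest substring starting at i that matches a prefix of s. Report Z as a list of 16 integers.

Z[0]=16
i=1: i≥r, start 0; Z[1]=4 scan→box=[1,5)
i=2: min(r-i=3, Z[1]=4)=3; Z[2]=3
i=3: min(r-i=2, Z[2]=3)=2; Z[3]=2
i=4: min(r-i=1, Z[3]=2)=1; Z[4]=1
i=5: i≥r, start 0; Z[5]=0
i=6: i≥r, start 0; Z[6]=3 scan→box=[6,9)
i=7: min(r-i=2, Z[1]=4)=2; Z[7]=2
i=8: min(r-i=1, Z[2]=3)=1; Z[8]=1
i=9: i≥r, start 0; Z[9]=0
i=10: i≥r, start 0; Z[10]=3 scan→box=[10,13)
i=11: min(r-i=2, Z[1]=4)=2; Z[11]=2
i=12: min(r-i=1, Z[2]=3)=1; Z[12]=1
i=13: i≥r, start 0; Z[13]=0
i=14: i≥r, start 0; Z[14]=0
i=15: i≥r, start 0; Z[15]=0

[16, 4, 3, 2, 1, 0, 3, 2, 1, 0, 3, 2, 1, 0, 0, 0]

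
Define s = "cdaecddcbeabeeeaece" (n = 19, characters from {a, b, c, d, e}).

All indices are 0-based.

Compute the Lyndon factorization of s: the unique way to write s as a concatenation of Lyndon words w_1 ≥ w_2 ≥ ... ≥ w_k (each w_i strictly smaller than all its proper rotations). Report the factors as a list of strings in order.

["cd", "aecddcbe", "abeeeaece"]

emit factor 1: 'cd' (i=0, period=2)
emit factor 2: 'aecddcbe' (i=2, period=8)
emit factor 3: 'abeeeaece' (i=10, period=9)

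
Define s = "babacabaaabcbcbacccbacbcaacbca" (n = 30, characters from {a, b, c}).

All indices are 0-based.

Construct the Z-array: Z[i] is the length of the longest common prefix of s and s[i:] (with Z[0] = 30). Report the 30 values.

Z[0]=30
i=1: fresh scan; Z[1]=0
i=2: fresh scan; Z[2]=2 extend→box=[2,4)
i=3: min(r-i=1, Z[1]=0)=0; Z[3]=0
i=4: fresh scan; Z[4]=0
i=5: fresh scan; Z[5]=0
i=6: fresh scan; Z[6]=2 extend→box=[6,8)
i=7: min(r-i=1, Z[1]=0)=0; Z[7]=0
i=8: fresh scan; Z[8]=0
i=9: fresh scan; Z[9]=0
i=10: fresh scan; Z[10]=1 extend→box=[10,11)
i=11: fresh scan; Z[11]=0
i=12: fresh scan; Z[12]=1 extend→box=[12,13)
i=13: fresh scan; Z[13]=0
i=14: fresh scan; Z[14]=2 extend→box=[14,16)
i=15: min(r-i=1, Z[1]=0)=0; Z[15]=0
i=16: fresh scan; Z[16]=0
i=17: fresh scan; Z[17]=0
i=18: fresh scan; Z[18]=0
i=19: fresh scan; Z[19]=2 extend→box=[19,21)
i=20: min(r-i=1, Z[1]=0)=0; Z[20]=0
i=21: fresh scan; Z[21]=0
i=22: fresh scan; Z[22]=1 extend→box=[22,23)
i=23: fresh scan; Z[23]=0
i=24: fresh scan; Z[24]=0
i=25: fresh scan; Z[25]=0
i=26: fresh scan; Z[26]=0
i=27: fresh scan; Z[27]=1 extend→box=[27,28)
i=28: fresh scan; Z[28]=0
i=29: fresh scan; Z[29]=0

[30, 0, 2, 0, 0, 0, 2, 0, 0, 0, 1, 0, 1, 0, 2, 0, 0, 0, 0, 2, 0, 0, 1, 0, 0, 0, 0, 1, 0, 0]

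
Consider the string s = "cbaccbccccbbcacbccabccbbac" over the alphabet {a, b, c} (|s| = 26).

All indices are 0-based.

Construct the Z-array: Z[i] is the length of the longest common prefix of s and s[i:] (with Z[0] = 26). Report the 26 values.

Z[0]=26
i=1: outside box; Z[1]=0
i=2: outside box; Z[2]=0
i=3: outside box; Z[3]=1 scan→box=[3,4)
i=4: outside box; Z[4]=2 scan→box=[4,6)
i=5: min(r-i=1, Z[1]=0)=0; Z[5]=0
i=6: outside box; Z[6]=1 scan→box=[6,7)
i=7: outside box; Z[7]=1 scan→box=[7,8)
i=8: outside box; Z[8]=1 scan→box=[8,9)
i=9: outside box; Z[9]=2 scan→box=[9,11)
i=10: min(r-i=1, Z[1]=0)=0; Z[10]=0
i=11: outside box; Z[11]=0
i=12: outside box; Z[12]=1 scan→box=[12,13)
i=13: outside box; Z[13]=0
i=14: outside box; Z[14]=2 scan→box=[14,16)
i=15: min(r-i=1, Z[1]=0)=0; Z[15]=0
i=16: outside box; Z[16]=1 scan→box=[16,17)
i=17: outside box; Z[17]=1 scan→box=[17,18)
i=18: outside box; Z[18]=0
i=19: outside box; Z[19]=0
i=20: outside box; Z[20]=1 scan→box=[20,21)
i=21: outside box; Z[21]=2 scan→box=[21,23)
i=22: min(r-i=1, Z[1]=0)=0; Z[22]=0
i=23: outside box; Z[23]=0
i=24: outside box; Z[24]=0
i=25: outside box; Z[25]=1 scan→box=[25,26)

[26, 0, 0, 1, 2, 0, 1, 1, 1, 2, 0, 0, 1, 0, 2, 0, 1, 1, 0, 0, 1, 2, 0, 0, 0, 1]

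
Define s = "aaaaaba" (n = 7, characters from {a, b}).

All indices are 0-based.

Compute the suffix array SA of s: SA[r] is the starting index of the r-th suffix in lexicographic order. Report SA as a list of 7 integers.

[6, 0, 1, 2, 3, 4, 5]

sorted suffixes:
  #0 SA[0]=6  'a'
  #1 SA[1]=0  'aaaaaba'
  #2 SA[2]=1  'aaaaba'
  #3 SA[3]=2  'aaaba'
  #4 SA[4]=3  'aaba'
  #5 SA[5]=4  'aba'
  #6 SA[6]=5  'ba'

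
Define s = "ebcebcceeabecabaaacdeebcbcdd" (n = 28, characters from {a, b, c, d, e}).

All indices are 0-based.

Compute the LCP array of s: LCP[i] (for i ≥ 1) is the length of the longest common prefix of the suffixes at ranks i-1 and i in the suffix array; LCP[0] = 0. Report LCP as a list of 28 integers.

[0, 2, 1, 2, 1, 0, 1, 2, 2, 2, 1, 0, 1, 1, 1, 2, 1, 2, 0, 1, 1, 0, 1, 3, 3, 1, 1, 2]

rank | idx | suffix
   0 |  15 | aaacdeebcbcdd
   1 |  16 | aacdeebcbcdd
   2 |  13 | abaaacdeebcbcdd
   3 |   9 | abecabaaacdeebcbcdd
   4 |  17 | acdeebcbcdd
   5 |  14 | baaacdeebcbcdd
   6 |  22 | bcbcdd
   7 |   4 | bcceeabecabaaacdeebcbcdd
   8 |  24 | bcdd
   9 |   1 | bcebcceeabecabaaacdeebcbcdd
  10 |  10 | becabaaacdeebcbcdd
  11 |  12 | cabaaacdeebcbcdd
  12 |  23 | cbcdd
  13 |   5 | cceeabecabaaacdeebcbcdd
  14 |  25 | cdd
  15 |  18 | cdeebcbcdd
  16 |   2 | cebcceeabecabaaacdeebcbcdd
  17 |   6 | ceeabecabaaacdeebcbcdd
  18 |  27 | d
  19 |  26 | dd
  20 |  19 | deebcbcdd
  21 |   8 | eabecabaaacdeebcbcdd
  22 |  21 | ebcbcdd
  23 |   3 | ebcceeabecabaaacdeebcbcdd
  24 |   0 | ebcebcceeabecabaaacdeebcbcdd
  25 |  11 | ecabaaacdeebcbcdd
  26 |   7 | eeabecabaaacdeebcbcdd
  27 |  20 | eebcbcdd

SA = [15, 16, 13, 9, 17, 14, 22, 4, 24, 1, 10, 12, 23, 5, 25, 18, 2, 6, 27, 26, 19, 8, 21, 3, 0, 11, 7, 20]
rank  pair      lcp
   1  s[15:],s[16:]  2  'aa'
   2  s[16:],s[13:]  1  'a'
   3  s[13:],s[9:]  2  'ab'
   4  s[9:],s[17:]  1  'a'
   5  s[17:],s[14:]  0  ''
   6  s[14:],s[22:]  1  'b'
   7  s[22:],s[4:]  2  'bc'
   8  s[4:],s[24:]  2  'bc'
   9  s[24:],s[1:]  2  'bc'
  10  s[1:],s[10:]  1  'b'
  11  s[10:],s[12:]  0  ''
  12  s[12:],s[23:]  1  'c'
  13  s[23:],s[5:]  1  'c'
  14  s[5:],s[25:]  1  'c'
  15  s[25:],s[18:]  2  'cd'
  16  s[18:],s[2:]  1  'c'
  17  s[2:],s[6:]  2  'ce'
  18  s[6:],s[27:]  0  ''
  19  s[27:],s[26:]  1  'd'
  20  s[26:],s[19:]  1  'd'
  21  s[19:],s[8:]  0  ''
  22  s[8:],s[21:]  1  'e'
  23  s[21:],s[3:]  3  'ebc'
  24  s[3:],s[0:]  3  'ebc'
  25  s[0:],s[11:]  1  'e'
  26  s[11:],s[7:]  1  'e'
  27  s[7:],s[20:]  2  'ee'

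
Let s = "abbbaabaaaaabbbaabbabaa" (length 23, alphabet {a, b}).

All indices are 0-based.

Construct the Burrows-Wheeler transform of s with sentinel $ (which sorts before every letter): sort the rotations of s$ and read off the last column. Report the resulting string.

aabbaabbabaa$aaabbbbbaaa

rank  rotation                  last
    0  $abbbaabaaaaabbbaabbabaa  a
    1  a$abbbaabaaaaabbbaabbaba  a
    2  aa$abbbaabaaaaabbbaabbab  b
    3  aaaaabbbaabbabaa$abbbaab  b
    4  aaaabbbaabbabaa$abbbaaba  a
    5  aaabbbaabbabaa$abbbaabaa  a
    6  aabaaaaabbbaabbabaa$abbb  b
    7  aabbabaa$abbbaabaaaaabbb  b
    8  aabbbaabbabaa$abbbaabaaa  a
    9  abaa$abbbaabaaaaabbbaabb  b
   10  abaaaaabbbaabbabaa$abbba  a
   11  abbabaa$abbbaabaaaaabbba  a
   12  abbbaabaaaaabbbaabbabaa$  $
   13  abbbaabbabaa$abbbaabaaaa  a
   14  baa$abbbaabaaaaabbbaabba  a
   15  baaaaabbbaabbabaa$abbbaa  a
   16  baabaaaaabbbaabbabaa$abb  b
   17  baabbabaa$abbbaabaaaaabb  b
   18  babaa$abbbaabaaaaabbbaab  b
   19  bbaabaaaaabbbaabbabaa$ab  b
   20  bbaabbabaa$abbbaabaaaaab  b
   21  bbabaa$abbbaabaaaaabbbaa  a
   22  bbbaabaaaaabbbaabbabaa$a  a
   23  bbbaabbabaa$abbbaabaaaaa  a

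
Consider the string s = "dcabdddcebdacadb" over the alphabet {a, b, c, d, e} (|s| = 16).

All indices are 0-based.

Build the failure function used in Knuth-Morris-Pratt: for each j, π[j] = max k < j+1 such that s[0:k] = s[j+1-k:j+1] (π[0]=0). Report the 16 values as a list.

π[0] = 0
j=1 s[j]='c': π[1]=0 (border '')
j=2 s[j]='a': π[2]=0 (border '')
j=3 s[j]='b': π[3]=0 (border '')
j=4 s[j]='d': π[4]=1 (border 'd')
j=5 s[j]='d': k: 1→0; π[5]=1 (border 'd')
j=6 s[j]='d': k: 1→0; π[6]=1 (border 'd')
j=7 s[j]='c': π[7]=2 (border 'dc')
j=8 s[j]='e': k: 2→0; π[8]=0 (border '')
j=9 s[j]='b': π[9]=0 (border '')
j=10 s[j]='d': π[10]=1 (border 'd')
j=11 s[j]='a': k: 1→0; π[11]=0 (border '')
j=12 s[j]='c': π[12]=0 (border '')
j=13 s[j]='a': π[13]=0 (border '')
j=14 s[j]='d': π[14]=1 (border 'd')
j=15 s[j]='b': k: 1→0; π[15]=0 (border '')

[0, 0, 0, 0, 1, 1, 1, 2, 0, 0, 1, 0, 0, 0, 1, 0]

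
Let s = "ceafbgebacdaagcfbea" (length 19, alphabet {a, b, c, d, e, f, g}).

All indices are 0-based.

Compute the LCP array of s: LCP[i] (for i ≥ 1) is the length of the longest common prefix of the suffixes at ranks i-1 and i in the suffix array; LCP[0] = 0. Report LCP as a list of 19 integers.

[0, 1, 1, 1, 1, 0, 1, 1, 0, 1, 1, 0, 0, 2, 1, 0, 2, 0, 1]

sorted suffixes:
  #0 SA[0]=18  'a'
  #1 SA[1]=11  'aagcfbea'
  #2 SA[2]=8  'acdaagcfbea'
  #3 SA[3]=2  'afbgebacdaagcfbea'
  #4 SA[4]=12  'agcfbea'
  #5 SA[5]=7  'bacdaagcfbea'
  #6 SA[6]=16  'bea'
  #7 SA[7]=4  'bgebacdaagcfbea'
  #8 SA[8]=9  'cdaagcfbea'
  #9 SA[9]=0  'ceafbgebacdaagcfbea'
  #10 SA[10]=14  'cfbea'
  #11 SA[11]=10  'daagcfbea'
  #12 SA[12]=17  'ea'
  #13 SA[13]=1  'eafbgebacdaagcfbea'
  #14 SA[14]=6  'ebacdaagcfbea'
  #15 SA[15]=15  'fbea'
  #16 SA[16]=3  'fbgebacdaagcfbea'
  #17 SA[17]=13  'gcfbea'
  #18 SA[18]=5  'gebacdaagcfbea'

SA = [18, 11, 8, 2, 12, 7, 16, 4, 9, 0, 14, 10, 17, 1, 6, 15, 3, 13, 5]
[i] adj suffixes → lcp
  [1] 18/11 → 1 ('a')
  [2] 11/8 → 1 ('a')
  [3] 8/2 → 1 ('a')
  [4] 2/12 → 1 ('a')
  [5] 12/7 → 0 ('')
  [6] 7/16 → 1 ('b')
  [7] 16/4 → 1 ('b')
  [8] 4/9 → 0 ('')
  [9] 9/0 → 1 ('c')
  [10] 0/14 → 1 ('c')
  [11] 14/10 → 0 ('')
  [12] 10/17 → 0 ('')
  [13] 17/1 → 2 ('ea')
  [14] 1/6 → 1 ('e')
  [15] 6/15 → 0 ('')
  [16] 15/3 → 2 ('fb')
  [17] 3/13 → 0 ('')
  [18] 13/5 → 1 ('g')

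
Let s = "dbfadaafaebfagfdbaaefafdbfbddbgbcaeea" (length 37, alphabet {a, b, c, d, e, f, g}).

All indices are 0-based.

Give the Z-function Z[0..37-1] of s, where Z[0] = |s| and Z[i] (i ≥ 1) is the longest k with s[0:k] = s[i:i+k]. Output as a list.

[37, 0, 0, 0, 1, 0, 0, 0, 0, 0, 0, 0, 0, 0, 0, 2, 0, 0, 0, 0, 0, 0, 0, 3, 0, 0, 0, 1, 2, 0, 0, 0, 0, 0, 0, 0, 0]

Z[0]=37
i=1: outside box; Z[1]=0
i=2: outside box; Z[2]=0
i=3: outside box; Z[3]=0
i=4: outside box; Z[4]=1 grow→box=[4,5)
i=5: outside box; Z[5]=0
i=6: outside box; Z[6]=0
i=7: outside box; Z[7]=0
i=8: outside box; Z[8]=0
i=9: outside box; Z[9]=0
i=10: outside box; Z[10]=0
i=11: outside box; Z[11]=0
i=12: outside box; Z[12]=0
i=13: outside box; Z[13]=0
i=14: outside box; Z[14]=0
i=15: outside box; Z[15]=2 grow→box=[15,17)
i=16: min(r-i=1, Z[1]=0)=0; Z[16]=0
i=17: outside box; Z[17]=0
i=18: outside box; Z[18]=0
i=19: outside box; Z[19]=0
i=20: outside box; Z[20]=0
i=21: outside box; Z[21]=0
i=22: outside box; Z[22]=0
i=23: outside box; Z[23]=3 grow→box=[23,26)
i=24: min(r-i=2, Z[1]=0)=0; Z[24]=0
i=25: min(r-i=1, Z[2]=0)=0; Z[25]=0
i=26: outside box; Z[26]=0
i=27: outside box; Z[27]=1 grow→box=[27,28)
i=28: outside box; Z[28]=2 grow→box=[28,30)
i=29: min(r-i=1, Z[1]=0)=0; Z[29]=0
i=30: outside box; Z[30]=0
i=31: outside box; Z[31]=0
i=32: outside box; Z[32]=0
i=33: outside box; Z[33]=0
i=34: outside box; Z[34]=0
i=35: outside box; Z[35]=0
i=36: outside box; Z[36]=0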